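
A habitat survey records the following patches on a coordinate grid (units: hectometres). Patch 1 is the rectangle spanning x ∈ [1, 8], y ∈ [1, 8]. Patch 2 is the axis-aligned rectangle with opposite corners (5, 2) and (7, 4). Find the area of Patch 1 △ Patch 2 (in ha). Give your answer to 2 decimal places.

|Patch 1∩Patch 2|: x∈[5,7], y∈[2,4] → 2·2 = 4.
|Patch 1 △ Patch 2| = |Patch 1| + |Patch 2| − 2·|Patch 1∩Patch 2| = 49 + 4 − 8 = 45.00.

45.00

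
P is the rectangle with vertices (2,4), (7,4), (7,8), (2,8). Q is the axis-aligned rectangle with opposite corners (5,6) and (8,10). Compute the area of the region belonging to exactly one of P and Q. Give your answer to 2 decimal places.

|P∩Q|: x∈[5,7], y∈[6,8] → 2·2 = 4.
|P △ Q| = |P| + |Q| − 2·|P∩Q| = 20 + 12 − 8 = 24.00.

24.00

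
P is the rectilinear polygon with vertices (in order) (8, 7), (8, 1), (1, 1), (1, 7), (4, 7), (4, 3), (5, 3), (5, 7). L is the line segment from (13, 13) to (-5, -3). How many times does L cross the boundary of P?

4

The segment meets the boundary at (1,2.333), (4,5), (5,5.889), (6.25,7).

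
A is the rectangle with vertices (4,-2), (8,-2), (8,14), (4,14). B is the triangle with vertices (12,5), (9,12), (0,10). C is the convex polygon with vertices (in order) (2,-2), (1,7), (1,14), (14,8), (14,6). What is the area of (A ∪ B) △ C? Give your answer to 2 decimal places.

|A ∪ B| = 83.1667.
|(A ∪ B) ∩ C| = 60.8343.
|(A ∪ B) △ C| = 83.1667 + 116.5 − 121.6687 = 78.00.

78.00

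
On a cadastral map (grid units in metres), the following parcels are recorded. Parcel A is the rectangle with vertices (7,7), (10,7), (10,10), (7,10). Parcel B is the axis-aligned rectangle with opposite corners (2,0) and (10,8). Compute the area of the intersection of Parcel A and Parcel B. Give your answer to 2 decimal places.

|Parcel A∩Parcel B|: x∈[7,10], y∈[7,8] → 3·1 = 3.

3.00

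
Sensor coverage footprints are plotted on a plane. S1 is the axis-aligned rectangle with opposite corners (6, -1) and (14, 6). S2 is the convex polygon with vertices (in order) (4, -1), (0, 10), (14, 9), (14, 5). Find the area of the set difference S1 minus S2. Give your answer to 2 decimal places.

|S1| = 56, |S1∩S2| = 27.2.
|S1 ∖ S2| = |S1| − |S1∩S2| = 56 − 27.2 = 28.80.

28.80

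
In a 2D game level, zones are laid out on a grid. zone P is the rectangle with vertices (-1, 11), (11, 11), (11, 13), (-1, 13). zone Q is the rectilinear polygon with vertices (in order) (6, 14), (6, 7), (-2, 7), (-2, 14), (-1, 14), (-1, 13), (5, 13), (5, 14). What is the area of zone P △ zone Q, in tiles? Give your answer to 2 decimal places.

|zone P| = 24, |zone Q| = 50, |zone P∩zone Q| = 14.
|zone P △ zone Q| = |zone P| + |zone Q| − 2·|zone P∩zone Q| = 24 + 50 − 28 = 46.00.

46.00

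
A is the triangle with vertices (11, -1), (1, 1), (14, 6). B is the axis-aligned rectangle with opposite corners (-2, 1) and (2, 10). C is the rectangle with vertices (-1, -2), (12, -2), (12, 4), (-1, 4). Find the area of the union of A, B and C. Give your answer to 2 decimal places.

By inclusion–exclusion:
Individual areas: |A| = 38, |B| = 36, |C| = 78.
|A∩B| = 0.1923.
|A∩C| = 32.1333.
|B∩C|: x∈[-1,2], y∈[1,4] → 3·3 = 9.
|A∩B∩C| = 0.1923.
|A ∪ B ∪ C| = 152 − 41.3256 + 0.1923 = 110.87.

110.87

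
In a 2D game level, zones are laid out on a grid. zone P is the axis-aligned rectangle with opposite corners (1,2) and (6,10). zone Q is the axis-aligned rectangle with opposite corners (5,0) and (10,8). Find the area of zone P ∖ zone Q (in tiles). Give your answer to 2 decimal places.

34.00

|zone P∩zone Q|: x∈[5,6], y∈[2,8] → 1·6 = 6.
|zone P| = 40.
|zone P ∖ zone Q| = |zone P| − |zone P∩zone Q| = 40 − 6 = 34.00.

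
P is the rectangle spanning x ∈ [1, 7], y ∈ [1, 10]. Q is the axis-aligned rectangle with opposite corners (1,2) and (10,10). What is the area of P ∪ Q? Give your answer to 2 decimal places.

By inclusion–exclusion:
Individual areas: |P| = 54, |Q| = 72.
|P∩Q|: x∈[1,7], y∈[2,10] → 6·8 = 48.
|P ∪ Q| = 126 − 48 = 78.00.

78.00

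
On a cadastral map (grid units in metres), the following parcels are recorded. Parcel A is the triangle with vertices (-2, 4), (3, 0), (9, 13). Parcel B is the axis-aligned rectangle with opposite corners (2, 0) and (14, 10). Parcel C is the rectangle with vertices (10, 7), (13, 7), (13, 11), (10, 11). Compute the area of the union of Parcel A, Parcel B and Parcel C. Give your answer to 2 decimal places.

139.37

By inclusion–exclusion:
Individual areas: |Parcel A| = 44.5, |Parcel B| = 120, |Parcel C| = 12.
|Parcel A∩Parcel B| = 28.1315.
|Parcel A∩Parcel C| = 0.
|Parcel B∩Parcel C|: x∈[10,13], y∈[7,10] → 3·3 = 9.
|Parcel A∩Parcel B∩Parcel C| = 0.
|Parcel A ∪ Parcel B ∪ Parcel C| = 176.5 − 37.1315 + 0 = 139.37.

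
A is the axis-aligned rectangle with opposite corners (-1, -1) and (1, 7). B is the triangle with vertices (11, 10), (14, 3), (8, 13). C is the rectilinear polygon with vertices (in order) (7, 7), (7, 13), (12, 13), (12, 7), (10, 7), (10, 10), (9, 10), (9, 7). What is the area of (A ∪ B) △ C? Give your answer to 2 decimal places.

40.00

|A ∪ B| = 22.
|(A ∪ B) ∩ C| = 4.5.
|(A ∪ B) △ C| = 22 + 27 − 9 = 40.00.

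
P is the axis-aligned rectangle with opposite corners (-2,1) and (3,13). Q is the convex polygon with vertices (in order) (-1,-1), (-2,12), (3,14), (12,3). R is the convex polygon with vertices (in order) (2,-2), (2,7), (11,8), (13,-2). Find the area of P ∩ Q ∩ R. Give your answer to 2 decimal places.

6.06

The intersection is the polygon with vertices (3,1), (2,1), (2,7), (3,7.111).
By the shoelace formula its area is 6.06.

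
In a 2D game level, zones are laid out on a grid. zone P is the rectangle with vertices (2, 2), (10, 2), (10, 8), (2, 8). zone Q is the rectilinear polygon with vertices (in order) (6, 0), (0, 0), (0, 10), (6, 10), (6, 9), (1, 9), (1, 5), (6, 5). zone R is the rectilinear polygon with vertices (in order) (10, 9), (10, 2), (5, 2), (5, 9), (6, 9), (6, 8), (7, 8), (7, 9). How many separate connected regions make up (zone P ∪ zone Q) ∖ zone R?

(zone P ∪ zone Q) ∖ zone R is a single connected region.

1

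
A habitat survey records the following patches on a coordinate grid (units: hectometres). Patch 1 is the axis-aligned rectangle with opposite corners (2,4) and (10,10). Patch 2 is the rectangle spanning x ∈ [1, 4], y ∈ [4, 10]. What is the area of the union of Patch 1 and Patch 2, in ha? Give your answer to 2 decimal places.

By inclusion–exclusion:
Individual areas: |Patch 1| = 48, |Patch 2| = 18.
|Patch 1∩Patch 2|: x∈[2,4], y∈[4,10] → 2·6 = 12.
|Patch 1 ∪ Patch 2| = 66 − 12 = 54.00.

54.00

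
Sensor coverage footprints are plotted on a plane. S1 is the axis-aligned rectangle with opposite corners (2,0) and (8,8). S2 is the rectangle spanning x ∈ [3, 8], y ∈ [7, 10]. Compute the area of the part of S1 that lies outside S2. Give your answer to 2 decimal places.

43.00

|S1∩S2|: x∈[3,8], y∈[7,8] → 5·1 = 5.
|S1| = 48.
|S1 ∖ S2| = |S1| − |S1∩S2| = 48 − 5 = 43.00.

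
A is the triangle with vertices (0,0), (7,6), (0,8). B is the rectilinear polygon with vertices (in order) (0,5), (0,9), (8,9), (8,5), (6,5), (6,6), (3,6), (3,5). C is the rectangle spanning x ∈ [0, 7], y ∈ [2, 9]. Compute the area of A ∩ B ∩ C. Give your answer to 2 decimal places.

The intersection is the polygon with vertices (6,5.143), (6,6), (3,6), (3,5), (0,5), (0,8), (7,6).
By the shoelace formula its area is 10.43.

10.43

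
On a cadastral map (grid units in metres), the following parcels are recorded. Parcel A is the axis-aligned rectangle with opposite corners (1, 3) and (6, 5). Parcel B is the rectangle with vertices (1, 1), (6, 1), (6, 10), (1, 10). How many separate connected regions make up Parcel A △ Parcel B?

2

Parcel A △ Parcel B splits into 2 disjoint pieces (area 25, area 10).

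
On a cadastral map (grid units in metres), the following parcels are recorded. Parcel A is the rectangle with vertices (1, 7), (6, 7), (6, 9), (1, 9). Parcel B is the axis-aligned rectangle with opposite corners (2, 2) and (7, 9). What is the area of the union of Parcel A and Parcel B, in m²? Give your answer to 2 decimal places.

By inclusion–exclusion:
Individual areas: |Parcel A| = 10, |Parcel B| = 35.
|Parcel A∩Parcel B|: x∈[2,6], y∈[7,9] → 4·2 = 8.
|Parcel A ∪ Parcel B| = 45 − 8 = 37.00.

37.00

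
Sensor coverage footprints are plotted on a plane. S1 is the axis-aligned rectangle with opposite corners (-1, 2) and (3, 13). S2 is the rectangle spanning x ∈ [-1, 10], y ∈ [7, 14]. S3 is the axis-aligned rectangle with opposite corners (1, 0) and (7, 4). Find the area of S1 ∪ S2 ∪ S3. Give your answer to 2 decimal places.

By inclusion–exclusion:
Individual areas: |S1| = 44, |S2| = 77, |S3| = 24.
|S1∩S2|: x∈[-1,3], y∈[7,13] → 4·6 = 24.
|S1∩S3|: x∈[1,3], y∈[2,4] → 2·2 = 4.
|S2∩S3| = 0 (no overlap).
|S1∩S2∩S3| = 0.
|S1 ∪ S2 ∪ S3| = 145 − 28 + 0 = 117.00.

117.00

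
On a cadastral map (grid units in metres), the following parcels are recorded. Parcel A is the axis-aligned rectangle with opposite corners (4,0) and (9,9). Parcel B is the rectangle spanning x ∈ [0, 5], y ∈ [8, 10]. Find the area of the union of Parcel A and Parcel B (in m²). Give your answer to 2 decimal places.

54.00

By inclusion–exclusion:
Individual areas: |Parcel A| = 45, |Parcel B| = 10.
|Parcel A∩Parcel B|: x∈[4,5], y∈[8,9] → 1·1 = 1.
|Parcel A ∪ Parcel B| = 55 − 1 = 54.00.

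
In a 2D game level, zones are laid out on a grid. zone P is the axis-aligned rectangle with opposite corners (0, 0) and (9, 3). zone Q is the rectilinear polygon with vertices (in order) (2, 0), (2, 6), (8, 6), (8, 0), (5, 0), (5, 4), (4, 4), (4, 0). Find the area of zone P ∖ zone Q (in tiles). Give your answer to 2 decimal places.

|zone P| = 27, |zone P∩zone Q| = 15.
|zone P ∖ zone Q| = |zone P| − |zone P∩zone Q| = 27 − 15 = 12.00.

12.00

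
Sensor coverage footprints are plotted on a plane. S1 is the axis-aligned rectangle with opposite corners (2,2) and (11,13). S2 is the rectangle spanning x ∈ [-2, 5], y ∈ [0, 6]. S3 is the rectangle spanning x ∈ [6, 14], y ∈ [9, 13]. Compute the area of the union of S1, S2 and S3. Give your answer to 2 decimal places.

141.00

By inclusion–exclusion:
Individual areas: |S1| = 99, |S2| = 42, |S3| = 32.
|S1∩S2|: x∈[2,5], y∈[2,6] → 3·4 = 12.
|S1∩S3|: x∈[6,11], y∈[9,13] → 5·4 = 20.
|S2∩S3| = 0 (no overlap).
|S1∩S2∩S3| = 0.
|S1 ∪ S2 ∪ S3| = 173 − 32 + 0 = 141.00.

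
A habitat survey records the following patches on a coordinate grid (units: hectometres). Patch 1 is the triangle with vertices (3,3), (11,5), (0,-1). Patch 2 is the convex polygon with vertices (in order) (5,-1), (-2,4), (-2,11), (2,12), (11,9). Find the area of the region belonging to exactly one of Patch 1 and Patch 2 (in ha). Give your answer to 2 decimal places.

99.87

|Patch 1| = 13, |Patch 2| = 106, |Patch 1∩Patch 2| = 9.5639.
|Patch 1 △ Patch 2| = |Patch 1| + |Patch 2| − 2·|Patch 1∩Patch 2| = 13 + 106 − 19.1279 = 99.87.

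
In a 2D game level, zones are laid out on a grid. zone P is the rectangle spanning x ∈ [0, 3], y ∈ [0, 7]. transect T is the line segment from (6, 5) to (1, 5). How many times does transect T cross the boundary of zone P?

The segment meets the boundary at (3,5).

1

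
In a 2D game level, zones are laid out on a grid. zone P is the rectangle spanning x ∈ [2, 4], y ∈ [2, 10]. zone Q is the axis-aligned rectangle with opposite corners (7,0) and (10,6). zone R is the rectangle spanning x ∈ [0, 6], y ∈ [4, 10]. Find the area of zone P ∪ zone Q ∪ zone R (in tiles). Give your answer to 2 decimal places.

58.00

By inclusion–exclusion:
Individual areas: |zone P| = 16, |zone Q| = 18, |zone R| = 36.
|zone P∩zone Q| = 0 (no overlap).
|zone P∩zone R|: x∈[2,4], y∈[4,10] → 2·6 = 12.
|zone Q∩zone R| = 0 (no overlap).
|zone P∩zone Q∩zone R| = 0.
|zone P ∪ zone Q ∪ zone R| = 70 − 12 + 0 = 58.00.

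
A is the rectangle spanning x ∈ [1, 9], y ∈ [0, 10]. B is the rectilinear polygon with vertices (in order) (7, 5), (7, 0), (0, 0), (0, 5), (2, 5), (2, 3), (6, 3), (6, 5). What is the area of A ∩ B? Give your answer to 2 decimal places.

The intersection is the polygon with vertices (1,5), (2,5), (2,3), (6,3), (6,5), (7,5), (7,0), (1,0).
By the shoelace formula its area is 22.00.

22.00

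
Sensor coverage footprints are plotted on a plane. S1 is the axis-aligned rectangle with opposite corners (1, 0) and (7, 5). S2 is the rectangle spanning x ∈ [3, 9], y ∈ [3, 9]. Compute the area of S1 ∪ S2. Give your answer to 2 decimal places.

58.00

By inclusion–exclusion:
Individual areas: |S1| = 30, |S2| = 36.
|S1∩S2|: x∈[3,7], y∈[3,5] → 4·2 = 8.
|S1 ∪ S2| = 66 − 8 = 58.00.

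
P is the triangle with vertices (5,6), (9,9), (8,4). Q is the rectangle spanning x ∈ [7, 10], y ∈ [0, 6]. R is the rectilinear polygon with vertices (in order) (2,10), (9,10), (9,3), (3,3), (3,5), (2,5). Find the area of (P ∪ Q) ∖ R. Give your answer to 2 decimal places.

|P ∪ Q| = 24.4333.
|(P ∪ Q) ∩ R| = 12.4333.
|(P ∪ Q) ∖ R| = 24.4333 − 12.4333 = 12.00.

12.00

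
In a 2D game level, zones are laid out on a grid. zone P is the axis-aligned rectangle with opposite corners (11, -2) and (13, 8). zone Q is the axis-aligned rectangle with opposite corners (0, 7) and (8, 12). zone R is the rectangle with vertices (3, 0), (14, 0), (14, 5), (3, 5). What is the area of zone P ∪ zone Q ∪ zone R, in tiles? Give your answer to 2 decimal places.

105.00

By inclusion–exclusion:
Individual areas: |zone P| = 20, |zone Q| = 40, |zone R| = 55.
|zone P∩zone Q| = 0 (no overlap).
|zone P∩zone R|: x∈[11,13], y∈[0,5] → 2·5 = 10.
|zone Q∩zone R| = 0 (no overlap).
|zone P∩zone Q∩zone R| = 0.
|zone P ∪ zone Q ∪ zone R| = 115 − 10 + 0 = 105.00.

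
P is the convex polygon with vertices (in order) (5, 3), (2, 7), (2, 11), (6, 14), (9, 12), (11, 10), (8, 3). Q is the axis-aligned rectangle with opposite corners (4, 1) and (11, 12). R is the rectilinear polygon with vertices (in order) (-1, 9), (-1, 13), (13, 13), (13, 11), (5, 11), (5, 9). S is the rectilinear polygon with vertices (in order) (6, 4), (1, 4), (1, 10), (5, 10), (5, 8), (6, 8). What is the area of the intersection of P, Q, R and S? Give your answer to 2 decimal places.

1.00

The intersection is the polygon with vertices (5,9), (4,9), (4,10), (5,10).
By the shoelace formula its area is 1.00.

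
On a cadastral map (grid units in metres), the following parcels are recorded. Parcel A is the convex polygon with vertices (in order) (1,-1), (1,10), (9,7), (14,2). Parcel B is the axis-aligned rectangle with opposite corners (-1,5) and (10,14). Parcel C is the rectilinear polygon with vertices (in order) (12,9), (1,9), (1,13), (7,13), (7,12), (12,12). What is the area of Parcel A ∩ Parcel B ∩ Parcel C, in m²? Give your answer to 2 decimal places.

The intersection is the polygon with vertices (3.667,9), (1,9), (1,10).
By the shoelace formula its area is 1.33.

1.33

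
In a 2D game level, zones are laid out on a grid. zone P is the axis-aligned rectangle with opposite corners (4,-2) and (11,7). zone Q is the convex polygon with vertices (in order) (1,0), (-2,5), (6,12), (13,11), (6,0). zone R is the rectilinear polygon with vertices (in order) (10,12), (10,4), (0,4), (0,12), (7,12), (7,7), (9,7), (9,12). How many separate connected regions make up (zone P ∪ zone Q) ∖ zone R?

2

(zone P ∪ zone Q) ∖ zone R splits into 2 disjoint pieces (area 72.8019, area 9.4286).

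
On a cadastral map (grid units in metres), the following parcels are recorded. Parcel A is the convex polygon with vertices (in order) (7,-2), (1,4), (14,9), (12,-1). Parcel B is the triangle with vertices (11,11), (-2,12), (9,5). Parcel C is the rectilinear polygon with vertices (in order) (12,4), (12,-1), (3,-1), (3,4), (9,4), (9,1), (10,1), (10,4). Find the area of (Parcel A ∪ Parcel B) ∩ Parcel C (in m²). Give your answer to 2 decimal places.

|Parcel A ∪ Parcel B| = 115.0629.
|(Parcel A ∪ Parcel B) ∩ Parcel C| = 37.50.

37.50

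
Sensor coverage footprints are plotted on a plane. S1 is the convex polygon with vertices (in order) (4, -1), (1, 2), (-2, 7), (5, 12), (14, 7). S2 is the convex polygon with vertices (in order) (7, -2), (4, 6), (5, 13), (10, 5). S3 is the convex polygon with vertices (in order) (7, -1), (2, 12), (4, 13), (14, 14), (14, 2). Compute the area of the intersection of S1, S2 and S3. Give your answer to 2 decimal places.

The intersection is the polygon with vertices (5.957,11.468), (10,5), (9.217,3.174), (6.294,0.835), (4.083,6.583), (4.841,11.886), (5,12).
By the shoelace formula its area is 36.16.

36.16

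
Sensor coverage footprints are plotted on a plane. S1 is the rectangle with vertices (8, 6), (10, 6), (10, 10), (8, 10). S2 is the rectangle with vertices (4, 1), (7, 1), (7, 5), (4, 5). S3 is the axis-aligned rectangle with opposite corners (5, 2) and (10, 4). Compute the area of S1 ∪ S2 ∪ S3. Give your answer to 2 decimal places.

By inclusion–exclusion:
Individual areas: |S1| = 8, |S2| = 12, |S3| = 10.
|S1∩S2| = 0 (no overlap).
|S1∩S3| = 0 (no overlap).
|S2∩S3|: x∈[5,7], y∈[2,4] → 2·2 = 4.
|S1∩S2∩S3| = 0.
|S1 ∪ S2 ∪ S3| = 30 − 4 + 0 = 26.00.

26.00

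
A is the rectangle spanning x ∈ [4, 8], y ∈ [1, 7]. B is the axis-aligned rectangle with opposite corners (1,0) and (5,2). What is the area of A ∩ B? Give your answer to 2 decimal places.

1.00

|A∩B|: x∈[4,5], y∈[1,2] → 1·1 = 1.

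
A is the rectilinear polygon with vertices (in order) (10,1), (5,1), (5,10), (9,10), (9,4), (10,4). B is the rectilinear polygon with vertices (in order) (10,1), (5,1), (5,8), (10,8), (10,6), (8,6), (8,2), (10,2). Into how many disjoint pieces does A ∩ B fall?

A ∩ B is a single connected region.

1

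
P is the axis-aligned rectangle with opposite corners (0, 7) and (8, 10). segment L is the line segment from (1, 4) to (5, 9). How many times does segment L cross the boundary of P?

1

The segment meets the boundary at (3.4,7).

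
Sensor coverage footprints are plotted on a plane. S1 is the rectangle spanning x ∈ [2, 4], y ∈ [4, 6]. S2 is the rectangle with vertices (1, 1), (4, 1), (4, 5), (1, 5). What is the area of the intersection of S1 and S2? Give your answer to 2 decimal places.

2.00

|S1∩S2|: x∈[2,4], y∈[4,5] → 2·1 = 2.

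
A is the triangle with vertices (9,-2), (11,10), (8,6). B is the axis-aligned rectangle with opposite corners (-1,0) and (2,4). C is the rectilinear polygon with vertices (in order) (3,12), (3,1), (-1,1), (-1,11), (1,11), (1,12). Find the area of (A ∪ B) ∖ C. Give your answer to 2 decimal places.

|A ∪ B| = 26.
|(A ∪ B) ∩ C| = 9.
|(A ∪ B) ∖ C| = 26 − 9 = 17.00.

17.00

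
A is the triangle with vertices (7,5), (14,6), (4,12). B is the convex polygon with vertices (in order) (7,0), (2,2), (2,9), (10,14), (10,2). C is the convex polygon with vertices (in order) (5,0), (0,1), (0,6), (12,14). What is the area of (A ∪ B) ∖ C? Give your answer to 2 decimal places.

|A ∪ B| = 90.6753.
|(A ∪ B) ∩ C| = 50.6667.
|(A ∪ B) ∖ C| = 90.6753 − 50.6667 = 40.01.

40.01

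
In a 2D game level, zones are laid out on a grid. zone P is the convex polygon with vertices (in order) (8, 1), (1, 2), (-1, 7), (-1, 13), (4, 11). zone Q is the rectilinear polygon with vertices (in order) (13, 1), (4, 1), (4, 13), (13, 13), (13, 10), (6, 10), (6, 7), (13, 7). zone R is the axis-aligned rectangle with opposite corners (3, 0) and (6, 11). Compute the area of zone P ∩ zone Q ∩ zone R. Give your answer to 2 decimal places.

14.14

The intersection is the polygon with vertices (4,11), (6,6), (6,1.286), (4,1.571).
By the shoelace formula its area is 14.14.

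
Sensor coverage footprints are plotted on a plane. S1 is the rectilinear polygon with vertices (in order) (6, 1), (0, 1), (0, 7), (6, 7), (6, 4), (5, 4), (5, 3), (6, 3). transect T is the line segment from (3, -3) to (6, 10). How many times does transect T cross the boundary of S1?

The segment meets the boundary at (5.308,7), (3.923,1).

2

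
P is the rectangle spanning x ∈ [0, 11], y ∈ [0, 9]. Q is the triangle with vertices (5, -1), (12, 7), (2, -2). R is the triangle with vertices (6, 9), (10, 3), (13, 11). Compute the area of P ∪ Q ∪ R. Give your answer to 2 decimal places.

110.13

By inclusion–exclusion:
Individual areas: |P| = 99, |Q| = 8.5, |R| = 25.
|P∩Q| = 5.6633.
|P∩R| = 16.6667.
|Q∩R| = 0.8579.
|P∩Q∩R| = 0.8166.
|P ∪ Q ∪ R| = 132.5 − 23.1878 + 0.8166 = 110.13.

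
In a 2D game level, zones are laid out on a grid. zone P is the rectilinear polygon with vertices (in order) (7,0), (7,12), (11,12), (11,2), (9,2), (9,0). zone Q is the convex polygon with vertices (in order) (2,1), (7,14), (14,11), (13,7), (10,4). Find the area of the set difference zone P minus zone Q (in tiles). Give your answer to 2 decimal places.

10.81

|zone P| = 44, |zone P∩zone Q| = 33.1875.
|zone P ∖ zone Q| = |zone P| − |zone P∩zone Q| = 44 − 33.1875 = 10.81.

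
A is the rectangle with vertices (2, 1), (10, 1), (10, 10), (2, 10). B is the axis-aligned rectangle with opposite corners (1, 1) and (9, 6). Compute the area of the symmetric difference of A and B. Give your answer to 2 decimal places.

42.00

|A∩B|: x∈[2,9], y∈[1,6] → 7·5 = 35.
|A △ B| = |A| + |B| − 2·|A∩B| = 72 + 40 − 70 = 42.00.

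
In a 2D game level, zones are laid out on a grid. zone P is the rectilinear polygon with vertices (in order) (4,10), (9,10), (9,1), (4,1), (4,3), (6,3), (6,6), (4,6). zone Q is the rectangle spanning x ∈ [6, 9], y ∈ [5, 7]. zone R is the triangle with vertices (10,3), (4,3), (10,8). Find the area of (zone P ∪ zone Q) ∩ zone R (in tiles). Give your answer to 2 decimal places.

8.75

|zone P ∪ zone Q| = 39.
|(zone P ∪ zone Q) ∩ zone R| = 8.75.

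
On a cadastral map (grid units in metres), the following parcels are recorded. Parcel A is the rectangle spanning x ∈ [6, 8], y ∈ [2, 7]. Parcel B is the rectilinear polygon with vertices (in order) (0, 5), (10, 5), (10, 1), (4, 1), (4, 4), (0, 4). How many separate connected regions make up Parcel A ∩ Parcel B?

Parcel A ∩ Parcel B is a single connected region.

1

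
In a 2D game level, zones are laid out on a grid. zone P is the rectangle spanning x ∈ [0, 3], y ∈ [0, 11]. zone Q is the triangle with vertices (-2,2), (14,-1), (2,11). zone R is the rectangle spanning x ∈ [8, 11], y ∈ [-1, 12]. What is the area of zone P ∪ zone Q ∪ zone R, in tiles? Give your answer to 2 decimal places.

By inclusion–exclusion:
Individual areas: |zone P| = 33, |zone Q| = 78, |zone R| = 39.
|zone P∩zone Q| = 23.9688.
|zone P∩zone R| = 0 (no overlap).
|zone Q∩zone R| = 10.9688.
|zone P∩zone Q∩zone R| = 0.
|zone P ∪ zone Q ∪ zone R| = 150 − 34.9375 + 0 = 115.06.

115.06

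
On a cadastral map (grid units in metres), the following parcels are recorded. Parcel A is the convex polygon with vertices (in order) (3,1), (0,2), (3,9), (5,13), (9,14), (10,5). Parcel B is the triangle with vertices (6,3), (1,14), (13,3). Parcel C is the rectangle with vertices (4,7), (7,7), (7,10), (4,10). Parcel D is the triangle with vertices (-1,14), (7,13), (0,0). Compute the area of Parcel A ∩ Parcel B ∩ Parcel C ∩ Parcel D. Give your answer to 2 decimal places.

1.78

The intersection is the polygon with vertices (4,10), (5.364,10), (5.378,9.987), (4,7.429).
By the shoelace formula its area is 1.78.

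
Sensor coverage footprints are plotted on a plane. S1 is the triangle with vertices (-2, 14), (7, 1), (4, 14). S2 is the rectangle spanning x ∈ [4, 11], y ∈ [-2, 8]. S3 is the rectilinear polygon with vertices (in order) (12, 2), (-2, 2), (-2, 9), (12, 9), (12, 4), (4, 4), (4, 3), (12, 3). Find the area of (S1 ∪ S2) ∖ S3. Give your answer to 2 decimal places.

|S1 ∪ S2| = 100.1538.
|(S1 ∪ S2) ∩ S3| = 40.9231.
|(S1 ∪ S2) ∖ S3| = 100.1538 − 40.9231 = 59.23.

59.23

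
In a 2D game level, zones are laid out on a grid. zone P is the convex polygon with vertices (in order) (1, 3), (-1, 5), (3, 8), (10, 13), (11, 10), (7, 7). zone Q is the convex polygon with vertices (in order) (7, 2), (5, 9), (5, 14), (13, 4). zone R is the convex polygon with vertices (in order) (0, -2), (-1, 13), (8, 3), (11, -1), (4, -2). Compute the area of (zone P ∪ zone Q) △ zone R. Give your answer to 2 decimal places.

|zone P ∪ zone Q| = 70.757.
|(zone P ∪ zone Q) ∩ zone R| = 17.7971.
|(zone P ∪ zone Q) △ zone R| = 70.757 + 88 − 35.5942 = 123.16.

123.16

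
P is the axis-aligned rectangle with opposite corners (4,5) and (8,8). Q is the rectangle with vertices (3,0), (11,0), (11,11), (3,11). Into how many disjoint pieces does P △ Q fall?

1

P △ Q is a single connected region.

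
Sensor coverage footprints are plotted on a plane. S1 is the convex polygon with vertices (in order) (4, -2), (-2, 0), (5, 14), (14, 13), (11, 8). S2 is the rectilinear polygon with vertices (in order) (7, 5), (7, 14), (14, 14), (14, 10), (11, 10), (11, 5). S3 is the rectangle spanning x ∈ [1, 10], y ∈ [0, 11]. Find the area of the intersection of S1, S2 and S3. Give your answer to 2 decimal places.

17.14

The intersection is the polygon with vertices (8.9,5), (7,5), (7,11), (10,11), (10,6.571).
By the shoelace formula its area is 17.14.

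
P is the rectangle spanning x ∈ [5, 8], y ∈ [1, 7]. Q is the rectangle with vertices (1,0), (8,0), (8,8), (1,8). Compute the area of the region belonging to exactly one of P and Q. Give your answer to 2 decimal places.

38.00

|P∩Q|: x∈[5,8], y∈[1,7] → 3·6 = 18.
|P △ Q| = |P| + |Q| − 2·|P∩Q| = 18 + 56 − 36 = 38.00.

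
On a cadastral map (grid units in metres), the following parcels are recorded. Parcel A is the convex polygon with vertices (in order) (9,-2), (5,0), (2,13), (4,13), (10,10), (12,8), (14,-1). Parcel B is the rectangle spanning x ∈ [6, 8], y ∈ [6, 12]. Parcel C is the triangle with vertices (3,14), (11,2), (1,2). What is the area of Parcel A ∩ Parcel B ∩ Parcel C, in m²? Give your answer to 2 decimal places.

The intersection is the polygon with vertices (8,6), (6,6), (6,9.5), (8,6.5).
By the shoelace formula its area is 4.00.

4.00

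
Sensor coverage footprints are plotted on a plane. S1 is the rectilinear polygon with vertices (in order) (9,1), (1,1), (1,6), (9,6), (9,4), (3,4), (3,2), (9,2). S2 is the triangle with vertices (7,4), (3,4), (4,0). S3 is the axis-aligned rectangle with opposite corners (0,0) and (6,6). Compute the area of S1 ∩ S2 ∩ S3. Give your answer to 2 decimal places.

1.50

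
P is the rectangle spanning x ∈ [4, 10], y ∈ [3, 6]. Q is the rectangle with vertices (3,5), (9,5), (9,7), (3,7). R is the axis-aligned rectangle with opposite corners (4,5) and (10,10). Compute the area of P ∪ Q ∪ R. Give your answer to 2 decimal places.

By inclusion–exclusion:
Individual areas: |P| = 18, |Q| = 12, |R| = 30.
|P∩Q|: x∈[4,9], y∈[5,6] → 5·1 = 5.
|P∩R|: x∈[4,10], y∈[5,6] → 6·1 = 6.
|Q∩R|: x∈[4,9], y∈[5,7] → 5·2 = 10.
|P∩Q∩R| = 5.
|P ∪ Q ∪ R| = 60 − 21 + 5 = 44.00.

44.00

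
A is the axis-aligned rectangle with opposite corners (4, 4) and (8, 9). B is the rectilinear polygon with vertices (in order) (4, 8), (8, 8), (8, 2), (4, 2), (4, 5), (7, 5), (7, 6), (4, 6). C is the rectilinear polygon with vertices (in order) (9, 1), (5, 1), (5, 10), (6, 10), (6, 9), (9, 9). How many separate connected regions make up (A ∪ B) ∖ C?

1

(A ∪ B) ∖ C is a single connected region.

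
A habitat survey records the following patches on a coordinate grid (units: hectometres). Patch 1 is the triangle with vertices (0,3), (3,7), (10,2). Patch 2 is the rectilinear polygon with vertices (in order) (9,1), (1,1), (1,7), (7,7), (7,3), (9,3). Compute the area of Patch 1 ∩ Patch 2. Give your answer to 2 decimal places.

19.56

The intersection is the polygon with vertices (3,7), (7,4.143), (7,3), (8.6,3), (9,2.714), (9,2.1), (1,2.9), (1,4.333).
By the shoelace formula its area is 19.56.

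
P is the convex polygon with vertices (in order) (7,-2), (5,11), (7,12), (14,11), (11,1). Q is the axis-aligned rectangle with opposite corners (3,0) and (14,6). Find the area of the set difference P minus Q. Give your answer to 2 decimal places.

|P| = 78.5, |P∩Q| = 31.6987.
|P ∖ Q| = |P| − |P∩Q| = 78.5 − 31.6987 = 46.80.

46.80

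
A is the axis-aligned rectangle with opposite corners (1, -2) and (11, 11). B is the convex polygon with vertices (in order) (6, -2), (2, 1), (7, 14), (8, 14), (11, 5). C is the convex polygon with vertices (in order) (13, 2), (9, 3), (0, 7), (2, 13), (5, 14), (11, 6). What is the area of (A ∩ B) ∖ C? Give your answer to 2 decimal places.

|A ∩ B| = 68.2692.
|(A ∩ B) ∩ C| = 35.1018.
|(A ∩ B) ∖ C| = 68.2692 − 35.1018 = 33.17.

33.17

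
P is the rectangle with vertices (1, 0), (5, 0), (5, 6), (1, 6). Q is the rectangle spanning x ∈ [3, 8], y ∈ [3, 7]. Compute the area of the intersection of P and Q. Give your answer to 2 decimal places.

|P∩Q|: x∈[3,5], y∈[3,6] → 2·3 = 6.

6.00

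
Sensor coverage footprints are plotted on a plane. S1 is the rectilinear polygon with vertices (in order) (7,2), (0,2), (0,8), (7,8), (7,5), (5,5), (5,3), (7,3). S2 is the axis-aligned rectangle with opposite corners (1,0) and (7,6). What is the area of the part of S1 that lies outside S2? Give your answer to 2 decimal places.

|S1| = 38, |S1∩S2| = 20.
|S1 ∖ S2| = |S1| − |S1∩S2| = 38 − 20 = 18.00.

18.00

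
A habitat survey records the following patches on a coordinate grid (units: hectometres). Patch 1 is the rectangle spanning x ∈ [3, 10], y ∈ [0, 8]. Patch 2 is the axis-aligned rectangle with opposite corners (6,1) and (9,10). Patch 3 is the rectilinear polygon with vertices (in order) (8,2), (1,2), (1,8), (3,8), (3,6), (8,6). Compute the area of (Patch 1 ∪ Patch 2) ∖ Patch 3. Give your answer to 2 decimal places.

42.00

|Patch 1 ∪ Patch 2| = 62.
|(Patch 1 ∪ Patch 2) ∩ Patch 3| = 20.
|(Patch 1 ∪ Patch 2) ∖ Patch 3| = 62 − 20 = 42.00.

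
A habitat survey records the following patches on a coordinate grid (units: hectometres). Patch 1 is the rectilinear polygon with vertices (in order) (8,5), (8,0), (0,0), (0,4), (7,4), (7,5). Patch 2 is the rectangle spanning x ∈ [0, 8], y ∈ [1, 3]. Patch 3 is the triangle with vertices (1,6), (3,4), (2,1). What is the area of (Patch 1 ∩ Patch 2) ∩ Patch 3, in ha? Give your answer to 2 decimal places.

The region (Patch 1 ∩ Patch 2) ∩ Patch 3 is the polygon with vertices (2.667,3), (2,1), (1.6,3).
By the shoelace formula its area is 1.07.

1.07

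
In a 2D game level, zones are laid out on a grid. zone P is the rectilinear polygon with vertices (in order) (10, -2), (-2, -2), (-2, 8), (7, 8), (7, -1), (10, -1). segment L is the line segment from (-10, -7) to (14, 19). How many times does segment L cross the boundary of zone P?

2

The segment meets the boundary at (3.846,8), (-2,1.667).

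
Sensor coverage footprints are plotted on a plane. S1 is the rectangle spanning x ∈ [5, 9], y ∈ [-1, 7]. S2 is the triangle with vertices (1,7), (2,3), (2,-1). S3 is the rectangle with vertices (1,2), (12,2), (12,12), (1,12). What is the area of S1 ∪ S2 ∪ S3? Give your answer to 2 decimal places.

122.56

By inclusion–exclusion:
Individual areas: |S1| = 32, |S2| = 2, |S3| = 110.
|S1∩S2| = 0.
|S1∩S3|: x∈[5,9], y∈[2,7] → 4·5 = 20.
|S2∩S3| = 1.4375.
|S1∩S2∩S3| = 0.
|S1 ∪ S2 ∪ S3| = 144 − 21.4375 + 0 = 122.56.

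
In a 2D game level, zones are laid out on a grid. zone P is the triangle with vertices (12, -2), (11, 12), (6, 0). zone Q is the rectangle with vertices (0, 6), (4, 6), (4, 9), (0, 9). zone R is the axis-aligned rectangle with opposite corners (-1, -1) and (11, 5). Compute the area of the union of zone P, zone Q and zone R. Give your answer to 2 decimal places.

By inclusion–exclusion:
Individual areas: |zone P| = 41, |zone Q| = 12, |zone R| = 72.
|zone P∩zone Q| = 0.
|zone P∩zone R| = 23.2917.
|zone Q∩zone R| = 0 (no overlap).
|zone P∩zone Q∩zone R| = 0.
|zone P ∪ zone Q ∪ zone R| = 125 − 23.2917 + 0 = 101.71.

101.71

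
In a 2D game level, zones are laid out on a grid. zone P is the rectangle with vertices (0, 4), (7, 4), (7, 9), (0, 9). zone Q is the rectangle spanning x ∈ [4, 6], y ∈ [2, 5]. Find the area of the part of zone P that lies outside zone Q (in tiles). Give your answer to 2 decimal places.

|zone P∩zone Q|: x∈[4,6], y∈[4,5] → 2·1 = 2.
|zone P| = 35.
|zone P ∖ zone Q| = |zone P| − |zone P∩zone Q| = 35 − 2 = 33.00.

33.00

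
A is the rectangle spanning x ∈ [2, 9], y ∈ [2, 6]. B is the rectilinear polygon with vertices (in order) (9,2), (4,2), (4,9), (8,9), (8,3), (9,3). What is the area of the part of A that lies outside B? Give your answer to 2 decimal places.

11.00

|A| = 28, |A∩B| = 17.
|A ∖ B| = |A| − |A∩B| = 28 − 17 = 11.00.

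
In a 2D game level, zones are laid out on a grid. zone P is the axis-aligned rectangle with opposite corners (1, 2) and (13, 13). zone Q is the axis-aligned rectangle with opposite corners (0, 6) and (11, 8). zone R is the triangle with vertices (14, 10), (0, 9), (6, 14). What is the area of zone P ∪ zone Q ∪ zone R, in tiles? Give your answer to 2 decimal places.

By inclusion–exclusion:
Individual areas: |zone P| = 132, |zone Q| = 22, |zone R| = 32.
|zone P∩zone Q|: x∈[1,11], y∈[6,8] → 10·2 = 20.
|zone P∩zone R| = 29.7333.
|zone Q∩zone R| = 0.
|zone P∩zone Q∩zone R| = 0.
|zone P ∪ zone Q ∪ zone R| = 186 − 49.7333 + 0 = 136.27.

136.27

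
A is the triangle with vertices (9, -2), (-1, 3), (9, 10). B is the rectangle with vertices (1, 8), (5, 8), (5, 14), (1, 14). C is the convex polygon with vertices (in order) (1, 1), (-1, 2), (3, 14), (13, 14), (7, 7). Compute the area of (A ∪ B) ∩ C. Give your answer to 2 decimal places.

|A ∪ B| = 84.
|(A ∪ B) ∩ C| = 37.26.

37.26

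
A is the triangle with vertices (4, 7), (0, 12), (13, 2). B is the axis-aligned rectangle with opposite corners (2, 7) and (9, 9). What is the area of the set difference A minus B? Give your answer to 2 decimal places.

|A| = 12.5, |A∩B| = 4.
|A ∖ B| = |A| − |A∩B| = 12.5 − 4 = 8.50.

8.50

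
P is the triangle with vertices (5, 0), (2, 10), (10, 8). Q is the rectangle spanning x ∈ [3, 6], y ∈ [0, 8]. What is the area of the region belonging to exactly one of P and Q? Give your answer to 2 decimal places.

27.93

|P| = 37, |Q| = 24, |P∩Q| = 16.5333.
|P △ Q| = |P| + |Q| − 2·|P∩Q| = 37 + 24 − 33.0667 = 27.93.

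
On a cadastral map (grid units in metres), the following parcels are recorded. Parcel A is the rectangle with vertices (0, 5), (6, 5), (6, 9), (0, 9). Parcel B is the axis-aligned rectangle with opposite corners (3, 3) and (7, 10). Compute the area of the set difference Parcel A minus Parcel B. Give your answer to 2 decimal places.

|Parcel A∩Parcel B|: x∈[3,6], y∈[5,9] → 3·4 = 12.
|Parcel A| = 24.
|Parcel A ∖ Parcel B| = |Parcel A| − |Parcel A∩Parcel B| = 24 − 12 = 12.00.

12.00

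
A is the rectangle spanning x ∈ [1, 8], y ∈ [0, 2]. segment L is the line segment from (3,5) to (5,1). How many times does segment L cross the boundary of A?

1

The segment meets the boundary at (4.5,2).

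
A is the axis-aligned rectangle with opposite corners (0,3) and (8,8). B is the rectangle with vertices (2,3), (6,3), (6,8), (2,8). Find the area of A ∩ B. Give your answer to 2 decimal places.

|A∩B|: x∈[2,6], y∈[3,8] → 4·5 = 20.

20.00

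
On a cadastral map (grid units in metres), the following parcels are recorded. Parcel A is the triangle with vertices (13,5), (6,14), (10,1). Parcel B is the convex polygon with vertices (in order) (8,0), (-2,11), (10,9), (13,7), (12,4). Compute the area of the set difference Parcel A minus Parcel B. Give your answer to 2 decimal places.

7.50

|Parcel A| = 27.5, |Parcel A∩Parcel B| = 20.004.
|Parcel A ∖ Parcel B| = |Parcel A| − |Parcel A∩Parcel B| = 27.5 − 20.004 = 7.50.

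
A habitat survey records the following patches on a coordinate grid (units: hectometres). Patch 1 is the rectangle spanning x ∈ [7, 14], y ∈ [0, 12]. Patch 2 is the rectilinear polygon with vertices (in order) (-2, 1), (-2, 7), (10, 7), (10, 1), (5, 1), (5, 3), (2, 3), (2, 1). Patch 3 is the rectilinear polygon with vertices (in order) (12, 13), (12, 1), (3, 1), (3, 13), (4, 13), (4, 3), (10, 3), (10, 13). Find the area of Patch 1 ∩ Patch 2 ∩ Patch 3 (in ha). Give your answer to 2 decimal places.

6.00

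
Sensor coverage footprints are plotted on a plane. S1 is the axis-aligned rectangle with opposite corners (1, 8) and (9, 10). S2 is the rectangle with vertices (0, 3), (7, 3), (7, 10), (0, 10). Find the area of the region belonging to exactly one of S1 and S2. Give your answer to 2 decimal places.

41.00

|S1∩S2|: x∈[1,7], y∈[8,10] → 6·2 = 12.
|S1 △ S2| = |S1| + |S2| − 2·|S1∩S2| = 16 + 49 − 24 = 41.00.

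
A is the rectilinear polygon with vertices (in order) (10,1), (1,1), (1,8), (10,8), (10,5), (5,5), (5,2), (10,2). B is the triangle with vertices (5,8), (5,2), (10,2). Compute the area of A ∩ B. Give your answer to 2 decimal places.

3.75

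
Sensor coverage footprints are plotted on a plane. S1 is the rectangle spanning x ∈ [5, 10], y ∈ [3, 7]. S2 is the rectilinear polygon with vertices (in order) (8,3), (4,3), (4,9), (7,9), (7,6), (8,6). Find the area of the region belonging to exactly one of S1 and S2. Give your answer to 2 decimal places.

|S1| = 20, |S2| = 21, |S1∩S2| = 11.
|S1 △ S2| = |S1| + |S2| − 2·|S1∩S2| = 20 + 21 − 22 = 19.00.

19.00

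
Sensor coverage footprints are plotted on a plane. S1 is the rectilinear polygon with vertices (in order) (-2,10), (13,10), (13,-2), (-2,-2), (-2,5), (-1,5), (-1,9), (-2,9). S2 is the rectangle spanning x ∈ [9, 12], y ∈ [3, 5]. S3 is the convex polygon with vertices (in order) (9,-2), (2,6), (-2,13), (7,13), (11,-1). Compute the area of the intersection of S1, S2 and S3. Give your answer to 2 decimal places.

The intersection is the polygon with vertices (9,5), (9.286,5), (9.857,3), (9,3).
By the shoelace formula its area is 1.14.

1.14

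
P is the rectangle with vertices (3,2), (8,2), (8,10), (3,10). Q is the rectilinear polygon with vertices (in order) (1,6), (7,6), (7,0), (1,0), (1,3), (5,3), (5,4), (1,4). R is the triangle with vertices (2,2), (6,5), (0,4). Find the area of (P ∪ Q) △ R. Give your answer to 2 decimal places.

56.17

|P ∪ Q| = 58.
|(P ∪ Q) ∩ R| = 4.4167.
|(P ∪ Q) △ R| = 58 + 7 − 8.8333 = 56.17.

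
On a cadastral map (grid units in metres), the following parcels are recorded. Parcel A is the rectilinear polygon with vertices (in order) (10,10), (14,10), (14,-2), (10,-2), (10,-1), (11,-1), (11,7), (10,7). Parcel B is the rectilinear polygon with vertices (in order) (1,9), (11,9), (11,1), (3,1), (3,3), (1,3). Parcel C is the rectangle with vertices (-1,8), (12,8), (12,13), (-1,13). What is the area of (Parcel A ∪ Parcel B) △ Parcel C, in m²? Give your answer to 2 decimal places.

153.00

|Parcel A ∪ Parcel B| = 114.
|(Parcel A ∪ Parcel B) ∩ Parcel C| = 13.
|(Parcel A ∪ Parcel B) △ Parcel C| = 114 + 65 − 26 = 153.00.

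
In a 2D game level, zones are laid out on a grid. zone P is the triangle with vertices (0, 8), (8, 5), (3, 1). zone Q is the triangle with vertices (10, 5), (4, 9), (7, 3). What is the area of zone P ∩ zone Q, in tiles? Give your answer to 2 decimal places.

The intersection is the polygon with vertices (8,5), (6.571,3.857), (5.538,5.923).
By the shoelace formula its area is 2.07.

2.07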